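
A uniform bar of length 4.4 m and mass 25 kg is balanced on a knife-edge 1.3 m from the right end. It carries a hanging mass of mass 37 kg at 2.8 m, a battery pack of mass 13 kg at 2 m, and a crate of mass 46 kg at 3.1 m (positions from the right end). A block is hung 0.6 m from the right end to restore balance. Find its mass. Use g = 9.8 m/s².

m ≈ 243 kg

Take moments about the knife-edge (at 1.3 m from the right end).
Beam weight: 25 × 9.8 = 245 N down at 2.2 m → arm 0.9 m, τ = 245 × 0.9 = 220.5 N·m counterclockwise.
Hanging mass: 37 × 9.8 = 362.6 N down at 2.8 m → arm 1.5 m, τ = 362.6 × 1.5 = 543.9 N·m counterclockwise.
Battery pack: 13 × 9.8 = 127.4 N down at 2 m → arm 0.7 m, τ = 127.4 × 0.7 = 89.18 N·m counterclockwise.
Crate: 46 × 9.8 = 450.8 N down at 3.1 m → arm 1.8 m, τ = 450.8 × 1.8 = 811.4 N·m counterclockwise.
Net moment of known loads = 1665 N·m counterclockwise.
An unknown mass m at 0.6 m has arm 0.7 m; its moment is m·g·0.7 clockwise.
For rotational equilibrium, m × 9.8 × 0.7 = 1665, so m = 1665 / (9.8 × 0.7) = 243 kg.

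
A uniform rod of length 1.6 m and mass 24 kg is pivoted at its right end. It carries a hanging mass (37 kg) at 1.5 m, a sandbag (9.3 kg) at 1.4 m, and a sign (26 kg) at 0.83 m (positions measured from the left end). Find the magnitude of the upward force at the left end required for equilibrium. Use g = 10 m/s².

F ≈ 280 N

Taking torques about the right end:
Beam weight: 24 × 10 = 240 N down at 0.8 m → arm 0.8 m, τ = 240 × 0.8 = 192 N·m counterclockwise.
Hanging mass: 37 × 10 = 370 N down at 1.5 m → arm 0.1 m, τ = 370 × 0.1 = 37 N·m counterclockwise.
Sandbag: 9.3 × 10 = 93 N down at 1.4 m → arm 0.2 m, τ = 93 × 0.2 = 18.6 N·m counterclockwise.
Sign: 26 × 10 = 260 N down at 0.83 m → arm 0.77 m, τ = 260 × 0.77 = 200.2 N·m counterclockwise.
Net moment of the loads = 447.8 N·m counterclockwise.
The upward force F acts at the left end, arm 1.6 m, giving F × 1.6 clockwise.
Στ = 0 ⇒ F × 1.6 = 447.8 ⇒ F = 447.8 / 1.6 = 280 N.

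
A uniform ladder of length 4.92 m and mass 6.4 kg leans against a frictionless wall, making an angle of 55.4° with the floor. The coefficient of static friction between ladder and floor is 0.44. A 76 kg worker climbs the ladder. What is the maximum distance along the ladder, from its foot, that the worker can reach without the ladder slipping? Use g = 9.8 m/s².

d ≈ 3.2 m

Choose the foot of the ladder as the axis so the floor normal and friction both act there and drop out.
Ladder weight 6.4×9.8 = 62.72 N acts at 2.46 m along the ladder; its horizontal arm is 2.46·cos55.4° = 1.397 m → τ = 87.62 N·m clockwise.
Worker weight 76×9.8 = 744.8 N at distance d → arm d·cos55.4° → τ = 744.8·d·0.5678 clockwise.
Wall normal N at the top has arm L sinθ = 4.05 m counterclockwise, so Στ = 0 gives N·4.05 = 87.62 + 422.9·d.
ΣFy = 0 ⇒ N_floor = 807.5 N, so the maximum friction is μ_s·N_floor = 0.44×807.5 = 355.3 N. ΣFx = 0 ⇒ N_wall = f, so at the slipping point N = 355.3 N.
Substituting: 355.3×4.05 = 87.62 + 422.9·d ⇒ d = (1439 − 87.62) / 422.9 = 3.2 m.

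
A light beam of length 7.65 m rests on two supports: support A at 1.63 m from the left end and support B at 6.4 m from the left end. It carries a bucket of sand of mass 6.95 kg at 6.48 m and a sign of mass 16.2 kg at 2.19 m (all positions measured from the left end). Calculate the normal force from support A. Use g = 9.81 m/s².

Sum moments about support B (its reaction then has zero moment arm).
Bucket of sand: 6.95 × 9.81 = 68.18 N down at 6.48 m → arm 0.08 m, τ = 68.18 × 0.08 = 5.454 N·m clockwise.
Sign: 16.2 × 9.81 = 158.9 N down at 2.19 m → arm 4.21 m, τ = 158.9 × 4.21 = 669 N·m counterclockwise.
Net load moment about support B = 663.5 N·m counterclockwise.
Reaction R at support A is upward at 1.63 m, arm 4.77 m → moment R × 4.77 clockwise.
Στ = 0 ⇒ R × 4.77 = 663.5 ⇒ R = 139 N.

R_A ≈ 139 N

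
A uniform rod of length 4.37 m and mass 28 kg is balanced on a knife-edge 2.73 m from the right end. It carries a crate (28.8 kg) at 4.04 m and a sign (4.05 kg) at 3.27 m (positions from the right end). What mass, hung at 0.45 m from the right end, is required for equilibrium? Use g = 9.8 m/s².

m ≈ 10.8 kg

About the knife-edge (at 2.73 m from the right end):
Beam weight: 28 × 9.8 = 274.4 N down at 2.185 m → arm 0.545 m, τ = 274.4 × 0.545 = 149.5 N·m clockwise.
Crate: 28.8 × 9.8 = 282.2 N down at 4.04 m → arm 1.31 m, τ = 282.2 × 1.31 = 369.7 N·m counterclockwise.
Sign: 4.05 × 9.8 = 39.69 N down at 3.27 m → arm 0.54 m, τ = 39.69 × 0.54 = 21.43 N·m counterclockwise.
Net moment of known loads = 241.6 N·m counterclockwise.
An unknown mass m at 0.45 m has arm 2.28 m; its moment is m·g·2.28 clockwise.
Setting net torque to zero: m × 9.8 × 2.28 = 241.6 → m = 241.6 / (9.8 × 2.28) = 10.8 kg.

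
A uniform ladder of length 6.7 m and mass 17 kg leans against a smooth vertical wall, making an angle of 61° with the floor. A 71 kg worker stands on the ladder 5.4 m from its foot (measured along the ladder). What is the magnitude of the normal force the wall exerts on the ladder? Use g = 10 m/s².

Choose the foot of the ladder as the axis so the floor normal and friction both act there and drop out.
Ladder weight 17×10 = 170 N acts at 3.35 m along the ladder; its horizontal arm is 3.35·cos61° = 1.624 m → τ = 276.1 N·m clockwise.
Worker: 71×10 = 710 N at 5.4 m → arm 2.618 m → τ = 1859 N·m clockwise.
Wall normal N acts horizontally at the top; its moment arm is the height L sinθ = 6.7·sin61° = 5.86 m, counterclockwise.
Setting net torque to zero: N × 5.86 = 2135 → N = 364 N.

N_wall ≈ 364 N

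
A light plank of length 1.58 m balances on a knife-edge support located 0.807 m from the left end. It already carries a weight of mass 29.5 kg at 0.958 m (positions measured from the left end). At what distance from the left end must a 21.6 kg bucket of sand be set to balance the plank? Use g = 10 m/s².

x ≈ 0.601 m from the left end

Sum moments about the knife-edge support (at 0.807 m from the left end) (the support reaction has zero arm there).
Weight: 29.5 × 10 = 295 N down at 0.958 m → arm 0.151 m, τ = 295 × 0.151 = 44.55 N·m clockwise.
Net moment of existing loads = 44.55 N·m clockwise.
The bucket of sand weighs 21.6 × 10 = 216 N and must supply an equal counterclockwise moment, so its lever arm about the knife-edge support is 44.55 / 216 = 0.206 m.
That puts it at 0.807 − 0.206 = 0.601 m from the left end.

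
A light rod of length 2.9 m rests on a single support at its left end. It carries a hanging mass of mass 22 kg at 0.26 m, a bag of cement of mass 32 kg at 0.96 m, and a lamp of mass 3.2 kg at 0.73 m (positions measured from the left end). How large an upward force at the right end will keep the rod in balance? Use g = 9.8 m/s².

Take moments about the left end.
Hanging mass: 22 × 9.8 = 215.6 N down at 0.26 m → arm 0.26 m, τ = 215.6 × 0.26 = 56.06 N·m clockwise.
Bag of cement: 32 × 9.8 = 313.6 N down at 0.96 m → arm 0.96 m, τ = 313.6 × 0.96 = 301.1 N·m clockwise.
Lamp: 3.2 × 9.8 = 31.36 N down at 0.73 m → arm 0.73 m, τ = 31.36 × 0.73 = 22.89 N·m clockwise.
Net moment of the loads = 380.1 N·m clockwise.
The upward force F acts at the right end, arm 2.9 m, giving F × 2.9 counterclockwise.
Στ = 0 ⇒ F × 2.9 = 380.1 ⇒ F = 380.1 / 2.9 = 131 N.

F ≈ 131 N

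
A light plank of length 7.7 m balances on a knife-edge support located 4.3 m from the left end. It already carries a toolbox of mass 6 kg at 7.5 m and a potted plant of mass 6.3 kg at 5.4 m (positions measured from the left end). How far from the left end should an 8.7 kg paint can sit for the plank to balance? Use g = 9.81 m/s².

x ≈ 1.3 m from the left end

About the knife-edge support (at 4.3 m from the left end):
Toolbox: 6 × 9.81 = 58.86 N down at 7.5 m → arm 3.2 m, τ = 58.86 × 3.2 = 188.4 N·m clockwise.
Potted plant: 6.3 × 9.81 = 61.8 N down at 5.4 m → arm 1.1 m, τ = 61.8 × 1.1 = 67.98 N·m clockwise.
Net moment of existing loads = 256.4 N·m clockwise.
The paint can weighs 8.7 × 9.81 = 85.35 N and must supply an equal counterclockwise moment, so its lever arm about the knife-edge support is 256.4 / 85.35 = 3 m.
That puts it at 4.3 − 3 = 1.3 m from the left end.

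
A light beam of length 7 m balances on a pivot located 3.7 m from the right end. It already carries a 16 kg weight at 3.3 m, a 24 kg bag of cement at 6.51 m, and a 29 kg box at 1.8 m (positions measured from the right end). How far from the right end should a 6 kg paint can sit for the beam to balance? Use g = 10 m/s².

Taking torques about the pivot (at 3.7 m from the right end):
Weight: 16 × 10 = 160 N down at 3.3 m → arm 0.4 m, τ = 160 × 0.4 = 64 N·m clockwise.
Bag of cement: 24 × 10 = 240 N down at 6.51 m → arm 2.81 m, τ = 240 × 2.81 = 674.4 N·m counterclockwise.
Box: 29 × 10 = 290 N down at 1.8 m → arm 1.9 m, τ = 290 × 1.9 = 551 N·m clockwise.
Net moment of existing loads = 59.4 N·m counterclockwise.
The paint can weighs 6 × 10 = 60 N and must supply an equal clockwise moment, so its lever arm about the pivot is 59.4 / 60 = 0.99 m.
That puts it at 3.7 − 0.99 = 2.71 m from the right end.

x ≈ 2.71 m from the right end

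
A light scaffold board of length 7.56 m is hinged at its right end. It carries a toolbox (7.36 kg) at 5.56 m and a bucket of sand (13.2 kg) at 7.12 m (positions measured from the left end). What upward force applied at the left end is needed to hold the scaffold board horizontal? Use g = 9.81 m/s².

F ≈ 26.6 N

Taking torques about the right end:
Toolbox: 7.36 × 9.81 = 72.2 N down at 5.56 m → arm 2 m, τ = 72.2 × 2 = 144.4 N·m counterclockwise.
Bucket of sand: 13.2 × 9.81 = 129.5 N down at 7.12 m → arm 0.44 m, τ = 129.5 × 0.44 = 56.98 N·m counterclockwise.
Net moment of the loads = 201.4 N·m counterclockwise.
The upward force F acts at the left end, arm 7.56 m, giving F × 7.56 clockwise.
Setting net torque to zero: F × 7.56 = 201.4 → F = 201.4 / 7.56 = 26.6 N.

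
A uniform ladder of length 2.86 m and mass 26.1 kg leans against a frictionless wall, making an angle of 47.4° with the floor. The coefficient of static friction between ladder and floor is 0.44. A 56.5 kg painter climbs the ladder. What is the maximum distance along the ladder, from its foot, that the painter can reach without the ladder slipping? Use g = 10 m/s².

Take moments about the foot of the ladder.
Ladder weight 26.1×10 = 261 N acts at 1.43 m along the ladder; its horizontal arm is 1.43·cos47.4° = 0.9679 m → τ = 252.6 N·m clockwise.
Painter weight 56.5×10 = 565 N at distance d → arm d·cos47.4° → τ = 565·d·0.6769 clockwise.
Wall normal N at the top has arm L sinθ = 2.105 m counterclockwise, so Στ = 0 gives N·2.105 = 252.6 + 382.4·d.
ΣFy = 0 ⇒ N_floor = 826 N, so the maximum friction is μ_s·N_floor = 0.44×826 = 363.4 N. ΣFx = 0 ⇒ N_wall = f, so at the slipping point N = 363.4 N.
Substituting: 363.4×2.105 = 252.6 + 382.4·d ⇒ d = (765 − 252.6) / 382.4 = 1.34 m.

d ≈ 1.34 m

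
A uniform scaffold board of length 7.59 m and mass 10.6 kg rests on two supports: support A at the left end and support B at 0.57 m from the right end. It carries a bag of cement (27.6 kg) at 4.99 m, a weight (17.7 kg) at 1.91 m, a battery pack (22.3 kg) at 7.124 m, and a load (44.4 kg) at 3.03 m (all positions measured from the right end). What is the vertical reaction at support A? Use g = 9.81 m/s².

R_A ≈ 608 N

Sum moments about support B (its reaction then has zero moment arm).
Beam weight: 10.6 × 9.81 = 104 N down at 3.795 m → arm 3.225 m, τ = 104 × 3.225 = 335.4 N·m counterclockwise.
Bag of cement: 27.6 × 9.81 = 270.8 N down at 4.99 m → arm 4.42 m, τ = 270.8 × 4.42 = 1197 N·m counterclockwise.
Weight: 17.7 × 9.81 = 173.6 N down at 1.91 m → arm 1.34 m, τ = 173.6 × 1.34 = 232.6 N·m counterclockwise.
Battery pack: 22.3 × 9.81 = 218.8 N down at 7.124 m → arm 6.554 m, τ = 218.8 × 6.554 = 1434 N·m counterclockwise.
Load: 44.4 × 9.81 = 435.6 N down at 3.03 m → arm 2.46 m, τ = 435.6 × 2.46 = 1072 N·m counterclockwise.
Net load moment about support B = 4271 N·m counterclockwise.
Reaction R at support A is upward at 7.59 m, arm 7.02 m → moment R × 7.02 clockwise.
For rotational equilibrium, R × 7.02 = 4271, so R = 608 N.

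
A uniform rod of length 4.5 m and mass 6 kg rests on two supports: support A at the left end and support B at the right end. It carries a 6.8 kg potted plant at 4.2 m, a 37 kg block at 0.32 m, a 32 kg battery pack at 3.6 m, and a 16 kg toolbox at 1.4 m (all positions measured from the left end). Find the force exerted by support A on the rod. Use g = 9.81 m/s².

Sum moments about support B (its reaction then has zero moment arm).
Beam weight: 6 × 9.81 = 58.86 N down at 2.25 m → arm 2.25 m, τ = 58.86 × 2.25 = 132.4 N·m counterclockwise.
Potted plant: 6.8 × 9.81 = 66.71 N down at 4.2 m → arm 0.3 m, τ = 66.71 × 0.3 = 20.01 N·m counterclockwise.
Block: 37 × 9.81 = 363 N down at 0.32 m → arm 4.18 m, τ = 363 × 4.18 = 1517 N·m counterclockwise.
Battery pack: 32 × 9.81 = 313.9 N down at 3.6 m → arm 0.9 m, τ = 313.9 × 0.9 = 282.5 N·m counterclockwise.
Toolbox: 16 × 9.81 = 157 N down at 1.4 m → arm 3.1 m, τ = 157 × 3.1 = 486.7 N·m counterclockwise.
Net load moment about support B = 2439 N·m counterclockwise.
Reaction R at support A is upward at 0 m, arm 4.5 m → moment R × 4.5 clockwise.
For rotational equilibrium, R × 4.5 = 2439, so R = 542 N.

R_A ≈ 542 N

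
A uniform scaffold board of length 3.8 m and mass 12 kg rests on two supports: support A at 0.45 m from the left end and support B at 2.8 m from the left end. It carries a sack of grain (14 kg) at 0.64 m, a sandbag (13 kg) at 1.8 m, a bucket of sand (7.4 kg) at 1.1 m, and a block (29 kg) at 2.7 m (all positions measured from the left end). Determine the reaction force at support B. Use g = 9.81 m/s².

R_B ≈ 449 N

Take moments about support A.
Beam weight: 12 × 9.81 = 117.7 N down at 1.9 m → arm 1.45 m, τ = 117.7 × 1.45 = 170.7 N·m clockwise.
Sack of grain: 14 × 9.81 = 137.3 N down at 0.64 m → arm 0.19 m, τ = 137.3 × 0.19 = 26.09 N·m clockwise.
Sandbag: 13 × 9.81 = 127.5 N down at 1.8 m → arm 1.35 m, τ = 127.5 × 1.35 = 172.1 N·m clockwise.
Bucket of sand: 7.4 × 9.81 = 72.59 N down at 1.1 m → arm 0.65 m, τ = 72.59 × 0.65 = 47.18 N·m clockwise.
Block: 29 × 9.81 = 284.5 N down at 2.7 m → arm 2.25 m, τ = 284.5 × 2.25 = 640.1 N·m clockwise.
Net load moment about support A = 1056 N·m clockwise.
Reaction R at support B is upward at 2.8 m, arm 2.35 m → moment R × 2.35 counterclockwise.
Balancing moments: R × 2.35 = 1056, giving R = 449 N.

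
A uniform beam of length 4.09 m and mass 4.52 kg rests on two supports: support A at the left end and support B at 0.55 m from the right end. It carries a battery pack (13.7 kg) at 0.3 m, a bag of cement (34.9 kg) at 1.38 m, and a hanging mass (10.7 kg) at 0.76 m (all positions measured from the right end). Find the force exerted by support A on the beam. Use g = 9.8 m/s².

Sum moments about support B (its reaction then has zero moment arm).
Beam weight: 4.52 × 9.8 = 44.3 N down at 2.045 m → arm 1.495 m, τ = 44.3 × 1.495 = 66.23 N·m counterclockwise.
Battery pack: 13.7 × 9.8 = 134.3 N down at 0.3 m → arm 0.25 m, τ = 134.3 × 0.25 = 33.58 N·m clockwise.
Bag of cement: 34.9 × 9.8 = 342 N down at 1.38 m → arm 0.83 m, τ = 342 × 0.83 = 283.9 N·m counterclockwise.
Hanging mass: 10.7 × 9.8 = 104.9 N down at 0.76 m → arm 0.21 m, τ = 104.9 × 0.21 = 22.03 N·m counterclockwise.
Net load moment about support B = 338.6 N·m counterclockwise.
Reaction R at support A is upward at 4.09 m, arm 3.54 m → moment R × 3.54 clockwise.
Balancing moments: R × 3.54 = 338.6, giving R = 95.6 N.

R_A ≈ 95.6 N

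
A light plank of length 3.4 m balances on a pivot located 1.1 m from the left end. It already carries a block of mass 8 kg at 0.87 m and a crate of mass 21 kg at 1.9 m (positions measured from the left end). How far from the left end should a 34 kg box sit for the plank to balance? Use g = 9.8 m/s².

x ≈ 0.66 m from the left end

About the pivot (at 1.1 m from the left end):
Block: 8 × 9.8 = 78.4 N down at 0.87 m → arm 0.23 m, τ = 78.4 × 0.23 = 18.03 N·m counterclockwise.
Crate: 21 × 9.8 = 205.8 N down at 1.9 m → arm 0.8 m, τ = 205.8 × 0.8 = 164.6 N·m clockwise.
Net moment of existing loads = 146.6 N·m clockwise.
The box weighs 34 × 9.8 = 333.2 N and must supply an equal counterclockwise moment, so its lever arm about the pivot is 146.6 / 333.2 = 0.44 m.
That puts it at 1.1 − 0.44 = 0.66 m from the left end.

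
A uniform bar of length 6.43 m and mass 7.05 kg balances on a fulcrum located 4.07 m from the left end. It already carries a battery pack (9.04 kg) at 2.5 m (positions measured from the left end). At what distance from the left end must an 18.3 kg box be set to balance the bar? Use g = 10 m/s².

x ≈ 5.17 m from the left end

Choose the fulcrum (at 4.07 m from the left end) as the axis so the support reaction has zero arm there.
Beam weight: 7.05 × 10 = 70.5 N down at 3.215 m → arm 0.855 m, τ = 70.5 × 0.855 = 60.28 N·m counterclockwise.
Battery pack: 9.04 × 10 = 90.4 N down at 2.5 m → arm 1.57 m, τ = 90.4 × 1.57 = 141.9 N·m counterclockwise.
Net moment of existing loads = 202.2 N·m counterclockwise.
The box weighs 18.3 × 10 = 183 N and must supply an equal clockwise moment, so its lever arm about the fulcrum is 202.2 / 183 = 1.1 m.
That puts it at 4.07 + 1.1 = 5.17 m from the left end.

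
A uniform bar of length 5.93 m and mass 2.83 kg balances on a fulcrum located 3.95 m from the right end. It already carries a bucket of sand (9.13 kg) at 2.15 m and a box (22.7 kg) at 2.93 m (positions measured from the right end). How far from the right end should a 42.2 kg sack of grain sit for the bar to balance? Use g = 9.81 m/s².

x ≈ 4.95 m from the right end

Choose the fulcrum (at 3.95 m from the right end) as the axis so the support reaction has zero arm there.
Beam weight: 2.83 × 9.81 = 27.76 N down at 2.965 m → arm 0.985 m, τ = 27.76 × 0.985 = 27.34 N·m clockwise.
Bucket of sand: 9.13 × 9.81 = 89.57 N down at 2.15 m → arm 1.8 m, τ = 89.57 × 1.8 = 161.2 N·m clockwise.
Box: 22.7 × 9.81 = 222.7 N down at 2.93 m → arm 1.02 m, τ = 222.7 × 1.02 = 227.2 N·m clockwise.
Net moment of existing loads = 415.7 N·m clockwise.
The sack of grain weighs 42.2 × 9.81 = 414 N and must supply an equal counterclockwise moment, so its lever arm about the fulcrum is 415.7 / 414 = 1 m.
That puts it at 3.95 + 1 = 4.95 m from the right end.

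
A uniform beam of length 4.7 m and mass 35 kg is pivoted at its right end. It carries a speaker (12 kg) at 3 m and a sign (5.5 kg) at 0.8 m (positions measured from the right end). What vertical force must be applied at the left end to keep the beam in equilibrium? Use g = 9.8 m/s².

Choose the right end as the axis so the unknown pivot reaction has zero arm there.
Beam weight: 35 × 9.8 = 343 N down at 2.35 m → arm 2.35 m, τ = 343 × 2.35 = 806.1 N·m counterclockwise.
Speaker: 12 × 9.8 = 117.6 N down at 3 m → arm 3 m, τ = 117.6 × 3 = 352.8 N·m counterclockwise.
Sign: 5.5 × 9.8 = 53.9 N down at 0.8 m → arm 0.8 m, τ = 53.9 × 0.8 = 43.12 N·m counterclockwise.
Net moment of the loads = 1202 N·m counterclockwise.
The upward force F acts at the left end, arm 4.7 m, giving F × 4.7 clockwise.
For rotational equilibrium, F × 4.7 = 1202, so F = 1202 / 4.7 = 256 N.

F ≈ 256 N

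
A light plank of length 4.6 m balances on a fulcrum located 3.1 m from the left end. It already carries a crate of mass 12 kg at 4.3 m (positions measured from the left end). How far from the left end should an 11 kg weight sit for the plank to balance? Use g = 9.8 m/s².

Take moments about the fulcrum (at 3.1 m from the left end).
Crate: 12 × 9.8 = 117.6 N down at 4.3 m → arm 1.2 m, τ = 117.6 × 1.2 = 141.1 N·m clockwise.
Net moment of existing loads = 141.1 N·m clockwise.
The weight weighs 11 × 9.8 = 107.8 N and must supply an equal counterclockwise moment, so its lever arm about the fulcrum is 141.1 / 107.8 = 1.31 m.
That puts it at 3.1 − 1.31 = 1.79 m from the left end.

x ≈ 1.79 m from the left end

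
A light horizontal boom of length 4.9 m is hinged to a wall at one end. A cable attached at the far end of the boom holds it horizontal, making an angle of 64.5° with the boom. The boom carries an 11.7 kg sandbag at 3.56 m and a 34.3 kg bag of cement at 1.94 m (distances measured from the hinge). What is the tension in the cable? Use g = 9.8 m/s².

About the hinge:
Sandbag: 11.7 × 9.8 = 114.7 N down at 3.56 m → arm 3.56 m, τ = 114.7 × 3.56 = 408.3 N·m clockwise.
Bag of cement: 34.3 × 9.8 = 336.1 N down at 1.94 m → arm 1.94 m, τ = 336.1 × 1.94 = 652 N·m clockwise.
Total clockwise load moment = 1060 N·m.
The cable tension T acts at 4.9 m; only its component perpendicular to the boom, T sinθ, produces torque. sin 64.5° = 0.9026.
Setting net torque to zero: T × 4.9 × 0.9026 = 1060 → T = 1060 / 4.423 = 240 N.

T ≈ 240 N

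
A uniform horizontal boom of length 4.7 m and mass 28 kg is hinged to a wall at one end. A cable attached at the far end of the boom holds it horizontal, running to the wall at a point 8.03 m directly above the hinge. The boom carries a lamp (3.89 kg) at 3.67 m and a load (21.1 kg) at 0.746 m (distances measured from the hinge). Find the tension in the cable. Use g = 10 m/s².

T ≈ 236 N

Choose the hinge as the axis so the unknown hinge reaction has zero arm there.
Beam weight: 28 × 10 = 280 N down at 2.35 m → arm 2.35 m, τ = 280 × 2.35 = 658 N·m clockwise.
Lamp: 3.89 × 10 = 38.9 N down at 3.67 m → arm 3.67 m, τ = 38.9 × 3.67 = 142.8 N·m clockwise.
Load: 21.1 × 10 = 211 N down at 0.746 m → arm 0.746 m, τ = 211 × 0.746 = 157.4 N·m clockwise.
Total clockwise load moment = 958.2 N·m.
The cable tension T acts at 4.7 m; only its component perpendicular to the boom, T sinθ, produces torque. sinθ = h/√(h²+d²) = 8.03/√(8.03²+4.7²) = 0.863.
Setting net torque to zero: T × 4.7 × 0.863 = 958.2 → T = 958.2 / 4.056 = 236 N.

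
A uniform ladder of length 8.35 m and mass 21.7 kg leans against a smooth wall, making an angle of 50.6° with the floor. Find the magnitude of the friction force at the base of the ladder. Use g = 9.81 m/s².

f ≈ 87.4 N

Take moments about the foot of the ladder.
Ladder weight 21.7×9.81 = 212.9 N acts at 4.175 m along the ladder; its horizontal arm is 4.175·cos50.6° = 2.65 m → τ = 564.2 N·m clockwise.
Wall normal N acts horizontally at the top; its moment arm is the height L sinθ = 8.35·sin50.6° = 6.452 m, counterclockwise.
Balancing moments: N × 6.452 = 564.2, giving N = 87.4 N.
ΣFx = 0: friction at the foot balances the wall's push, so f = N_wall = 87.4 N.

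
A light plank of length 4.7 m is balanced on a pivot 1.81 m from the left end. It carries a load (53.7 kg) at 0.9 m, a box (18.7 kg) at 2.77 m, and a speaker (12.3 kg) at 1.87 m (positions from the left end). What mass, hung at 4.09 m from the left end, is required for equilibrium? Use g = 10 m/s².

m ≈ 13.2 kg

Sum moments about the pivot (at 1.81 m from the left end) (the support reaction has zero arm there).
Load: 53.7 × 10 = 537 N down at 0.9 m → arm 0.91 m, τ = 537 × 0.91 = 488.7 N·m counterclockwise.
Box: 18.7 × 10 = 187 N down at 2.77 m → arm 0.96 m, τ = 187 × 0.96 = 179.5 N·m clockwise.
Speaker: 12.3 × 10 = 123 N down at 1.87 m → arm 0.06 m, τ = 123 × 0.06 = 7.38 N·m clockwise.
Net moment of known loads = 301.8 N·m counterclockwise.
An unknown mass m at 4.09 m has arm 2.28 m; its moment is m·g·2.28 clockwise.
Στ = 0 ⇒ m × 10 × 2.28 = 301.8 ⇒ m = 301.8 / (10 × 2.28) = 13.2 kg.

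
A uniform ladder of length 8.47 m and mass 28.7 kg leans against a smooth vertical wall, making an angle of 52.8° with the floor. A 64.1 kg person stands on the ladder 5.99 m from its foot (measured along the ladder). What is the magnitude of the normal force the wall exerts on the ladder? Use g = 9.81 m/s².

N_wall ≈ 444 N

Take moments about the foot of the ladder.
Ladder weight 28.7×9.81 = 281.5 N acts at 4.235 m along the ladder; its horizontal arm is 4.235·cos52.8° = 2.56 m → τ = 720.6 N·m clockwise.
Person: 64.1×9.81 = 628.8 N at 5.99 m → arm 3.622 m → τ = 2278 N·m clockwise.
Wall normal N acts horizontally at the top; its moment arm is the height L sinθ = 8.47·sin52.8° = 6.747 m, counterclockwise.
Setting net torque to zero: N × 6.747 = 2999 → N = 444 N.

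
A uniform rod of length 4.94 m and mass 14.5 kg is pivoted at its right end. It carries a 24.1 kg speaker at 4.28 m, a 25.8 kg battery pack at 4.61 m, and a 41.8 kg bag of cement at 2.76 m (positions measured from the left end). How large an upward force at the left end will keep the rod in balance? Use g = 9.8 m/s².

Taking torques about the right end:
Beam weight: 14.5 × 9.8 = 142.1 N down at 2.47 m → arm 2.47 m, τ = 142.1 × 2.47 = 351 N·m counterclockwise.
Speaker: 24.1 × 9.8 = 236.2 N down at 4.28 m → arm 0.66 m, τ = 236.2 × 0.66 = 155.9 N·m counterclockwise.
Battery pack: 25.8 × 9.8 = 252.8 N down at 4.61 m → arm 0.33 m, τ = 252.8 × 0.33 = 83.42 N·m counterclockwise.
Bag of cement: 41.8 × 9.8 = 409.6 N down at 2.76 m → arm 2.18 m, τ = 409.6 × 2.18 = 892.9 N·m counterclockwise.
Net moment of the loads = 1483 N·m counterclockwise.
The upward force F acts at the left end, arm 4.94 m, giving F × 4.94 clockwise.
Στ = 0 ⇒ F × 4.94 = 1483 ⇒ F = 1483 / 4.94 = 300 N.

F ≈ 300 N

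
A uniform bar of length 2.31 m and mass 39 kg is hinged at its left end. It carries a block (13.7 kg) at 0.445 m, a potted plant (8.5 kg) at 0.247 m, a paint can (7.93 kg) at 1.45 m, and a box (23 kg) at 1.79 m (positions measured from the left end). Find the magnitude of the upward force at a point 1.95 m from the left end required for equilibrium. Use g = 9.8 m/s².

Take moments about the left end.
Beam weight: 39 × 9.8 = 382.2 N down at 1.155 m → arm 1.155 m, τ = 382.2 × 1.155 = 441.4 N·m clockwise.
Block: 13.7 × 9.8 = 134.3 N down at 0.445 m → arm 0.445 m, τ = 134.3 × 0.445 = 59.76 N·m clockwise.
Potted plant: 8.5 × 9.8 = 83.3 N down at 0.247 m → arm 0.247 m, τ = 83.3 × 0.247 = 20.58 N·m clockwise.
Paint can: 7.93 × 9.8 = 77.71 N down at 1.45 m → arm 1.45 m, τ = 77.71 × 1.45 = 112.7 N·m clockwise.
Box: 23 × 9.8 = 225.4 N down at 1.79 m → arm 1.79 m, τ = 225.4 × 1.79 = 403.5 N·m clockwise.
Net moment of the loads = 1038 N·m clockwise.
The upward force F acts at a point 1.95 m from the left end, arm 1.95 m, giving F × 1.95 counterclockwise.
Setting net torque to zero: F × 1.95 = 1038 → F = 1038 / 1.95 = 532 N.

F ≈ 532 N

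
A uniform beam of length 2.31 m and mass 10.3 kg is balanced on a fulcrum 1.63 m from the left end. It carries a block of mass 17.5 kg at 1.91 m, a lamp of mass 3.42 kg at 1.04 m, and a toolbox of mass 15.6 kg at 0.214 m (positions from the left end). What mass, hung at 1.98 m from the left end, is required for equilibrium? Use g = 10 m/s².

m ≈ 68.9 kg

Choose the fulcrum (at 1.63 m from the left end) as the axis so the support reaction has zero arm there.
Beam weight: 10.3 × 10 = 103 N down at 1.155 m → arm 0.475 m, τ = 103 × 0.475 = 48.92 N·m counterclockwise.
Block: 17.5 × 10 = 175 N down at 1.91 m → arm 0.28 m, τ = 175 × 0.28 = 49 N·m clockwise.
Lamp: 3.42 × 10 = 34.2 N down at 1.04 m → arm 0.59 m, τ = 34.2 × 0.59 = 20.18 N·m counterclockwise.
Toolbox: 15.6 × 10 = 156 N down at 0.214 m → arm 1.416 m, τ = 156 × 1.416 = 220.9 N·m counterclockwise.
Net moment of known loads = 241 N·m counterclockwise.
An unknown mass m at 1.98 m has arm 0.35 m; its moment is m·g·0.35 clockwise.
For rotational equilibrium, m × 10 × 0.35 = 241, so m = 241 / (10 × 0.35) = 68.9 kg.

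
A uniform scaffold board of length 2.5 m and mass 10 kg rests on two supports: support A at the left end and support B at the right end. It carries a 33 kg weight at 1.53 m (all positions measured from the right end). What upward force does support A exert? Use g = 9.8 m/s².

R_A ≈ 247 N

Take moments about support B.
Beam weight: 10 × 9.8 = 98 N down at 1.25 m → arm 1.25 m, τ = 98 × 1.25 = 122.5 N·m counterclockwise.
Weight: 33 × 9.8 = 323.4 N down at 1.53 m → arm 1.53 m, τ = 323.4 × 1.53 = 494.8 N·m counterclockwise.
Net load moment about support B = 617.3 N·m counterclockwise.
Reaction R at support A is upward at 2.5 m, arm 2.5 m → moment R × 2.5 clockwise.
Στ = 0 ⇒ R × 2.5 = 617.3 ⇒ R = 247 N.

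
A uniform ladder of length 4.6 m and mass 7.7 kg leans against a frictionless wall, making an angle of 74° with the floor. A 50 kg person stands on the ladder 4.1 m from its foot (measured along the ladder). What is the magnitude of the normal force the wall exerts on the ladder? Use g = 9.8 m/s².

N_wall ≈ 136 N

Choose the foot of the ladder as the axis so the floor normal and friction both act there and drop out.
Ladder weight 7.7×9.8 = 75.46 N acts at 2.3 m along the ladder; its horizontal arm is 2.3·cos74° = 0.634 m → τ = 47.84 N·m clockwise.
Person: 50×9.8 = 490 N at 4.1 m → arm 1.13 m → τ = 553.7 N·m clockwise.
Wall normal N acts horizontally at the top; its moment arm is the height L sinθ = 4.6·sin74° = 4.422 m, counterclockwise.
Στ = 0 ⇒ N × 4.422 = 601.5 ⇒ N = 136 N.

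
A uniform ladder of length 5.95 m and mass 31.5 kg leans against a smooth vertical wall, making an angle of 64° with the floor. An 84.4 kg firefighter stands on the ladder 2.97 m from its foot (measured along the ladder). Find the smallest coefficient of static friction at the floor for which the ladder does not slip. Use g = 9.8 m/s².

μ_min ≈ 0.244

Choose the foot of the ladder as the axis so the floor normal and friction both act there and drop out.
Ladder weight 31.5×9.8 = 308.7 N acts at 2.975 m along the ladder; its horizontal arm is 2.975·cos64° = 1.304 m → τ = 402.5 N·m clockwise.
Firefighter: 84.4×9.8 = 827.1 N at 2.97 m → arm 1.302 m → τ = 1077 N·m clockwise.
Wall normal N acts horizontally at the top; its moment arm is the height L sinθ = 5.95·sin64° = 5.348 m, counterclockwise.
Στ = 0 ⇒ N × 5.348 = 1480 ⇒ N = 276.7 N.
ΣFx = 0 ⇒ f = N_wall = 276.7 N. ΣFy = 0 ⇒ N_floor = 1136 N.
μ_min = f / N_floor = 276.7 / 1136 = 0.244.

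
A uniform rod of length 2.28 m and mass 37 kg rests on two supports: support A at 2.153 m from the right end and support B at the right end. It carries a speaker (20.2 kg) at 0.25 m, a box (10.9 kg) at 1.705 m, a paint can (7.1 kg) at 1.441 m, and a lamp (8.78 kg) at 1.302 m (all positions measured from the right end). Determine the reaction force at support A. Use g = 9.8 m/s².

R_A ≈ 398 N

Sum moments about support B (its reaction then has zero moment arm).
Beam weight: 37 × 9.8 = 362.6 N down at 1.14 m → arm 1.14 m, τ = 362.6 × 1.14 = 413.4 N·m counterclockwise.
Speaker: 20.2 × 9.8 = 198 N down at 0.25 m → arm 0.25 m, τ = 198 × 0.25 = 49.5 N·m counterclockwise.
Box: 10.9 × 9.8 = 106.8 N down at 1.705 m → arm 1.705 m, τ = 106.8 × 1.705 = 182.1 N·m counterclockwise.
Paint can: 7.1 × 9.8 = 69.58 N down at 1.441 m → arm 1.441 m, τ = 69.58 × 1.441 = 100.3 N·m counterclockwise.
Lamp: 8.78 × 9.8 = 86.04 N down at 1.302 m → arm 1.302 m, τ = 86.04 × 1.302 = 112 N·m counterclockwise.
Net load moment about support B = 857.3 N·m counterclockwise.
Reaction R at support A is upward at 2.153 m, arm 2.153 m → moment R × 2.153 clockwise.
For rotational equilibrium, R × 2.153 = 857.3, so R = 398 N.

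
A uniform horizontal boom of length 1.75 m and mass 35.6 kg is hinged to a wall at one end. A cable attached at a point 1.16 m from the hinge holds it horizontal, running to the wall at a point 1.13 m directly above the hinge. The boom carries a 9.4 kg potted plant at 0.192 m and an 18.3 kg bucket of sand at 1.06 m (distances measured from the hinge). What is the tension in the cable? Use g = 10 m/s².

Sum moments about the hinge (the unknown hinge reaction has zero arm there).
Beam weight: 35.6 × 10 = 356 N down at 0.875 m → arm 0.875 m, τ = 356 × 0.875 = 311.5 N·m clockwise.
Potted plant: 9.4 × 10 = 94 N down at 0.192 m → arm 0.192 m, τ = 94 × 0.192 = 18.05 N·m clockwise.
Bucket of sand: 18.3 × 10 = 183 N down at 1.06 m → arm 1.06 m, τ = 183 × 1.06 = 194 N·m clockwise.
Total clockwise load moment = 523.5 N·m.
The cable tension T acts at 1.16 m; only its component perpendicular to the boom, T sinθ, produces torque. sinθ = h/√(h²+d²) = 1.13/√(1.13²+1.16²) = 0.6978.
Στ = 0 ⇒ T × 1.16 × 0.6978 = 523.5 ⇒ T = 523.5 / 0.8094 = 647 N.

T ≈ 647 N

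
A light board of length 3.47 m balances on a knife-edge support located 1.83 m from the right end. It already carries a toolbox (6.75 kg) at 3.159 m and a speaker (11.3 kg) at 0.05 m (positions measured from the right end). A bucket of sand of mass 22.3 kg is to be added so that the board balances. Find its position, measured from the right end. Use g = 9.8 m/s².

x ≈ 2.33 m from the right end

Take moments about the knife-edge support (at 1.83 m from the right end).
Toolbox: 6.75 × 9.8 = 66.15 N down at 3.159 m → arm 1.329 m, τ = 66.15 × 1.329 = 87.91 N·m counterclockwise.
Speaker: 11.3 × 9.8 = 110.7 N down at 0.05 m → arm 1.78 m, τ = 110.7 × 1.78 = 197 N·m clockwise.
Net moment of existing loads = 109.1 N·m clockwise.
The bucket of sand weighs 22.3 × 9.8 = 218.5 N and must supply an equal counterclockwise moment, so its lever arm about the knife-edge support is 109.1 / 218.5 = 0.499 m.
That puts it at 1.83 + 0.499 = 2.33 m from the right end.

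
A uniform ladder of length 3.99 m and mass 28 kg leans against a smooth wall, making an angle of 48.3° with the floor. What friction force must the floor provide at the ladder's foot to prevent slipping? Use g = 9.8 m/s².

Taking torques about the foot of the ladder:
Ladder weight 28×9.8 = 274.4 N acts at 1.995 m along the ladder; its horizontal arm is 1.995·cos48.3° = 1.327 m → τ = 364.1 N·m clockwise.
Wall normal N acts horizontally at the top; its moment arm is the height L sinθ = 3.99·sin48.3° = 2.979 m, counterclockwise.
Στ = 0 ⇒ N × 2.979 = 364.1 ⇒ N = 122 N.
ΣFx = 0: friction at the foot balances the wall's push, so f = N_wall = 122 N.

f ≈ 122 N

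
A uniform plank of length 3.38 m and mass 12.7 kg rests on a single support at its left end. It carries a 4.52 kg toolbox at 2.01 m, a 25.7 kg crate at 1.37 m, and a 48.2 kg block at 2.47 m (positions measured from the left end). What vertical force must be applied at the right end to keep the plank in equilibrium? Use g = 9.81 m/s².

Taking torques about the left end:
Beam weight: 12.7 × 9.81 = 124.6 N down at 1.69 m → arm 1.69 m, τ = 124.6 × 1.69 = 210.6 N·m clockwise.
Toolbox: 4.52 × 9.81 = 44.34 N down at 2.01 m → arm 2.01 m, τ = 44.34 × 2.01 = 89.12 N·m clockwise.
Crate: 25.7 × 9.81 = 252.1 N down at 1.37 m → arm 1.37 m, τ = 252.1 × 1.37 = 345.4 N·m clockwise.
Block: 48.2 × 9.81 = 472.8 N down at 2.47 m → arm 2.47 m, τ = 472.8 × 2.47 = 1168 N·m clockwise.
Net moment of the loads = 1813 N·m clockwise.
The upward force F acts at the right end, arm 3.38 m, giving F × 3.38 counterclockwise.
Setting net torque to zero: F × 3.38 = 1813 → F = 1813 / 3.38 = 536 N.

F ≈ 536 N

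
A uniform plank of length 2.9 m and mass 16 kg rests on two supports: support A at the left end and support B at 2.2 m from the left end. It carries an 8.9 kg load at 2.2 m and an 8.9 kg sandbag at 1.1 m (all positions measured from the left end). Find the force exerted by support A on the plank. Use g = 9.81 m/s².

R_A ≈ 97.2 N

Taking torques about support B:
Beam weight: 16 × 9.81 = 157 N down at 1.45 m → arm 0.75 m, τ = 157 × 0.75 = 117.8 N·m counterclockwise.
Load: acts at the support B, moment arm 0 → no torque.
Sandbag: 8.9 × 9.81 = 87.31 N down at 1.1 m → arm 1.1 m, τ = 87.31 × 1.1 = 96.04 N·m counterclockwise.
Net load moment about support B = 213.8 N·m counterclockwise.
Reaction R at support A is upward at 0 m, arm 2.2 m → moment R × 2.2 clockwise.
For rotational equilibrium, R × 2.2 = 213.8, so R = 97.2 N.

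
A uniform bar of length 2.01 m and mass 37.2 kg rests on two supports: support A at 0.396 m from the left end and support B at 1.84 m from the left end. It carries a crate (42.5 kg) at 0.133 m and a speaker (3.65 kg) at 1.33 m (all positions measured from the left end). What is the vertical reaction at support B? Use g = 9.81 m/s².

R_B ≈ 101 N

Choose support A as the axis so its reaction then has zero moment arm.
Beam weight: 37.2 × 9.81 = 364.9 N down at 1.005 m → arm 0.609 m, τ = 364.9 × 0.609 = 222.2 N·m clockwise.
Crate: 42.5 × 9.81 = 416.9 N down at 0.133 m → arm 0.263 m, τ = 416.9 × 0.263 = 109.6 N·m counterclockwise.
Speaker: 3.65 × 9.81 = 35.81 N down at 1.33 m → arm 0.934 m, τ = 35.81 × 0.934 = 33.45 N·m clockwise.
Net load moment about support A = 146.1 N·m clockwise.
Reaction R at support B is upward at 1.84 m, arm 1.444 m → moment R × 1.444 counterclockwise.
Setting net torque to zero: R × 1.444 = 146.1 → R = 101 N.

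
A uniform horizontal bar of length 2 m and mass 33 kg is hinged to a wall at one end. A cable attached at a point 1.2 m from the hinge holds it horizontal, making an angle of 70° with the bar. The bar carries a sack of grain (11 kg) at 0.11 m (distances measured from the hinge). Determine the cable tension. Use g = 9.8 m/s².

T ≈ 297 N

Sum moments about the hinge (the unknown hinge reaction has zero arm there).
Beam weight: 33 × 9.8 = 323.4 N down at 1 m → arm 1 m, τ = 323.4 × 1 = 323.4 N·m clockwise.
Sack of grain: 11 × 9.8 = 107.8 N down at 0.11 m → arm 0.11 m, τ = 107.8 × 0.11 = 11.86 N·m clockwise.
Total clockwise load moment = 335.3 N·m.
The cable tension T acts at 1.2 m; only its component perpendicular to the bar, T sinθ, produces torque. sin 70° = 0.9397.
Balancing moments: T × 1.2 × 0.9397 = 335.3, giving T = 335.3 / 1.128 = 297 N.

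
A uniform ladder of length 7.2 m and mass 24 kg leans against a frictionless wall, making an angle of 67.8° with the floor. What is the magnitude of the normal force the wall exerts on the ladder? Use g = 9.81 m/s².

N_wall ≈ 48 N

About the foot of the ladder:
Ladder weight 24×9.81 = 235.4 N acts at 3.6 m along the ladder; its horizontal arm is 3.6·cos67.8° = 1.36 m → τ = 320.1 N·m clockwise.
Wall normal N acts horizontally at the top; its moment arm is the height L sinθ = 7.2·sin67.8° = 6.666 m, counterclockwise.
Setting net torque to zero: N × 6.666 = 320.1 → N = 48 N.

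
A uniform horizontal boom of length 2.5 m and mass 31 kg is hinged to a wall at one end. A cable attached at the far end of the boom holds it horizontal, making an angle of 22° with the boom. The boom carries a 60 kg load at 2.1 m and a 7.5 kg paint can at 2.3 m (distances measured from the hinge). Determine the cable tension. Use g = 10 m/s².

T ≈ 1940 N

Taking torques about the hinge:
Beam weight: 31 × 10 = 310 N down at 1.25 m → arm 1.25 m, τ = 310 × 1.25 = 387.5 N·m clockwise.
Load: 60 × 10 = 600 N down at 2.1 m → arm 2.1 m, τ = 600 × 2.1 = 1260 N·m clockwise.
Paint can: 7.5 × 10 = 75 N down at 2.3 m → arm 2.3 m, τ = 75 × 2.3 = 172.5 N·m clockwise.
Total clockwise load moment = 1820 N·m.
The cable tension T acts at 2.5 m; only its component perpendicular to the boom, T sinθ, produces torque. sin 22° = 0.3746.
Setting net torque to zero: T × 2.5 × 0.3746 = 1820 → T = 1820 / 0.9365 = 1940 N.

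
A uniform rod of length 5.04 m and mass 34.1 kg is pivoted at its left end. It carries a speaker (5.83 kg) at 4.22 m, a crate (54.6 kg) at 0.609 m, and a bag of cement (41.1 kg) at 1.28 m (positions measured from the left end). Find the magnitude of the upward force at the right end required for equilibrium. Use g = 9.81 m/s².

About the left end:
Beam weight: 34.1 × 9.81 = 334.5 N down at 2.52 m → arm 2.52 m, τ = 334.5 × 2.52 = 842.9 N·m clockwise.
Speaker: 5.83 × 9.81 = 57.19 N down at 4.22 m → arm 4.22 m, τ = 57.19 × 4.22 = 241.3 N·m clockwise.
Crate: 54.6 × 9.81 = 535.6 N down at 0.609 m → arm 0.609 m, τ = 535.6 × 0.609 = 326.2 N·m clockwise.
Bag of cement: 41.1 × 9.81 = 403.2 N down at 1.28 m → arm 1.28 m, τ = 403.2 × 1.28 = 516.1 N·m clockwise.
Net moment of the loads = 1926 N·m clockwise.
The upward force F acts at the right end, arm 5.04 m, giving F × 5.04 counterclockwise.
Στ = 0 ⇒ F × 5.04 = 1926 ⇒ F = 1926 / 5.04 = 382 N.

F ≈ 382 N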